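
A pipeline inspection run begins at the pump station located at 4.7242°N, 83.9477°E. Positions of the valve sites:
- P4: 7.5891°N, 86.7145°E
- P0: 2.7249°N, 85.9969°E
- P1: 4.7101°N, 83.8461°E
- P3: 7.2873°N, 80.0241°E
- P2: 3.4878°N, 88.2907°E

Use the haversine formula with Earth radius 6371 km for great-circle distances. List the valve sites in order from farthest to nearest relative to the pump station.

P3, P2, P4, P0, P1

Distance from the pump station at 4.7242°N, 83.9477°E to each:
P3 7.2873°N, 80.0241°E: 519.1 km
P2 3.4878°N, 88.2907°E: 500.9 km
P4 7.5891°N, 86.7145°E: 441.6 km
P0 2.7249°N, 85.9969°E: 318.0 km
P1 4.7101°N, 83.8461°E: 11.4 km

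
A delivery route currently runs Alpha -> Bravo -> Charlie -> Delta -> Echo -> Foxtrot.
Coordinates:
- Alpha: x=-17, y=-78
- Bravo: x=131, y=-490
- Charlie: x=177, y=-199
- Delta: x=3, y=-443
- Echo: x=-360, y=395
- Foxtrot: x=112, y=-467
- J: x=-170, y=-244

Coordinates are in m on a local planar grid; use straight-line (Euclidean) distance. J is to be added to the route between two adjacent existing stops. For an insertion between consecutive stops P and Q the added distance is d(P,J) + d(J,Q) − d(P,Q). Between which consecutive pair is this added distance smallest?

Added distance for inserting J between each consecutive pair:
Alpha–Bravo: 176.7 m
Bravo–Charlie: 444.0 m
Charlie–Delta: 313.9 m
Delta–Echo: 17.1 m
Echo–Foxtrot: 43.4 m
Smallest added distance is 17.1 m, inserting between Delta and Echo.

between Delta and Echo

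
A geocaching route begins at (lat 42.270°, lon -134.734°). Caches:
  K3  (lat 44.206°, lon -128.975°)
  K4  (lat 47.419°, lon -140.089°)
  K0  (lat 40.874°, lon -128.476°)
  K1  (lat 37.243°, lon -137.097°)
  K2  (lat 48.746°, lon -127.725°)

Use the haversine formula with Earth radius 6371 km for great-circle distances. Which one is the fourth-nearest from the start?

K4

Distances from the start ((lat 42.270°, lon -134.734°)):
K3: 513.6 km
K0: 543.1 km
K1: 594.3 km
K4: 711.0 km
K2: 903.0 km
The fourth-nearest is K4 at 711.0 km.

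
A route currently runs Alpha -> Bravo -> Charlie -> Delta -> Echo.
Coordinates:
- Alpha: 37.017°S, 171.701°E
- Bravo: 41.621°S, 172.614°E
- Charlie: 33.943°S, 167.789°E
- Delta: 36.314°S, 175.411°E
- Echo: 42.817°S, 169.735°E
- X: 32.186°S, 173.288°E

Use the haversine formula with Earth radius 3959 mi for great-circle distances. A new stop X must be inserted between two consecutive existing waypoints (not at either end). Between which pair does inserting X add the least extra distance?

Added distance for inserting X between each consecutive pair:
Alpha–Bravo: 676.9 mi
Bravo–Charlie: 401.6 mi
Charlie–Delta: 190.0 mi
Delta–Echo: 528.4 mi
Smallest added distance is 190.0 mi, inserting between Charlie and Delta.

between Charlie and Delta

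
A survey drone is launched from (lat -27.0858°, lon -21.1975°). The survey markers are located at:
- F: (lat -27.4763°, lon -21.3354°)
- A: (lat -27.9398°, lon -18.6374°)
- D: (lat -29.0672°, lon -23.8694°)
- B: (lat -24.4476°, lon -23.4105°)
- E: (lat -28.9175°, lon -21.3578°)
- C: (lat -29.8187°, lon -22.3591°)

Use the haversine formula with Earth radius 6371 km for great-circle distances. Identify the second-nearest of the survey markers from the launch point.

Distance to each, sorted:
F: 45.5 km
E: 204.3 km
A: 269.7 km
C: 324.4 km
D: 342.4 km
B: 367.6 km
The second-nearest is E at 204.3 km.

E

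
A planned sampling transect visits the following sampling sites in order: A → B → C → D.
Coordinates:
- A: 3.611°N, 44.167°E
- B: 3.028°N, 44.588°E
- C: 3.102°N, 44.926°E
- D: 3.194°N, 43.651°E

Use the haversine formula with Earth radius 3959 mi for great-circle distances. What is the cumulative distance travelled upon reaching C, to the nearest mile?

74 mi

Leg distances:
A→B: 49.7 mi  (cumulative 49.7 mi)
B→C: 23.9 mi  (cumulative 73.5 mi)
Cumulative distance at C ≈ 74 mi.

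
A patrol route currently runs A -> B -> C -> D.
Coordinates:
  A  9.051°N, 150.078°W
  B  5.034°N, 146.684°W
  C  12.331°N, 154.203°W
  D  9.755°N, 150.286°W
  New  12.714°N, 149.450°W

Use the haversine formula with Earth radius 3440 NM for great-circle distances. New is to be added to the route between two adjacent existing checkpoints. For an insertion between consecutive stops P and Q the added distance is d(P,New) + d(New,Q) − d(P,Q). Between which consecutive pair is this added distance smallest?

between B and C

Added distance for inserting New between each consecutive pair:
A–B: 397.7 NM
B–C: 143.8 NM
C–D: 186.0 NM
Smallest added distance is 143.8 NM, inserting between B and C.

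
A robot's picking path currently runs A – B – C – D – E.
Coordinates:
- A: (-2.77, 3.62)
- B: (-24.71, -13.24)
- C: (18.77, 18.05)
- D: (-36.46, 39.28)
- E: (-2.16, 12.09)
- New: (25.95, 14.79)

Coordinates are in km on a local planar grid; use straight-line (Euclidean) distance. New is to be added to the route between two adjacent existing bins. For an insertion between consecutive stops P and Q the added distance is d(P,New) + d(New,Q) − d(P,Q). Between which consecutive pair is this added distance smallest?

Added distance for inserting New between each consecutive pair:
A–B: 61.0 km
B–C: 12.2 km
C–D: 15.8 km
D–E: 51.5 km
Smallest added distance is 12.2 km, inserting between B and C.

between B and C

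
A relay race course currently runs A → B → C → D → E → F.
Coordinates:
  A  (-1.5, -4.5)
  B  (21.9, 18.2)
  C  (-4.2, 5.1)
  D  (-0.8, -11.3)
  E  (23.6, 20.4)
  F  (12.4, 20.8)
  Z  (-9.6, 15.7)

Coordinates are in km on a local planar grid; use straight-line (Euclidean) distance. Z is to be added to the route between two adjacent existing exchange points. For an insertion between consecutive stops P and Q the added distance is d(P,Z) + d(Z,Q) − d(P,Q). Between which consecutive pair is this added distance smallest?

between B and C

Added distance for inserting Z between each consecutive pair:
A–B: 20.8 km
B–C: 14.3 km
C–D: 23.5 km
D–E: 21.9 km
E–F: 44.9 km
Smallest added distance is 14.3 km, inserting between B and C.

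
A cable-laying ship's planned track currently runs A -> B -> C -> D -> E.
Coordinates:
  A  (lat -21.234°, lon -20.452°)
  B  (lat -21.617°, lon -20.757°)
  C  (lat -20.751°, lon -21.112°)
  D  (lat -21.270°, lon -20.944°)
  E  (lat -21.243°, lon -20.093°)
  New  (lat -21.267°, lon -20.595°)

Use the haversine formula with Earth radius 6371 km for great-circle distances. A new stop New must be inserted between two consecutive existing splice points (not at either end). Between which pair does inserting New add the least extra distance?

between D and E

Added distance for inserting New between each consecutive pair:
A–B: 4.6 km
B–C: 17.8 km
C–D: 54.4 km
D–E: 0.0 km
Smallest added distance is 0.0 km, inserting between D and E.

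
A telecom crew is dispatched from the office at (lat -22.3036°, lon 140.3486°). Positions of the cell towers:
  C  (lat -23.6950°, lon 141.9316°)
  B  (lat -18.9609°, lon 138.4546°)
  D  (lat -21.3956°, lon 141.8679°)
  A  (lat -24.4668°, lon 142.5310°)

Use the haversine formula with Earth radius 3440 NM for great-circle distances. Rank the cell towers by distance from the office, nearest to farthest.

Computing each great-circle distance from (lat -22.3036°, lon 140.3486°):
D (lat -21.3956°, lon 141.8679°): 100.7 NM
C (lat -23.6950°, lon 141.9316°): 121.0 NM
A (lat -24.4668°, lon 142.5310°): 177.0 NM
B (lat -18.9609°, lon 138.4546°): 227.2 NM

D, C, A, B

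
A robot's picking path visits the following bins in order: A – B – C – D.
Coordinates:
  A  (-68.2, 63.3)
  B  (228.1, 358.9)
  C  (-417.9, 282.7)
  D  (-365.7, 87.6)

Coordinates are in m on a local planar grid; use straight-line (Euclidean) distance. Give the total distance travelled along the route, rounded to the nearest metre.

Leg distances:
A→B: 418.5 m  (cumulative 418.5 m)
B→C: 650.5 m  (cumulative 1069.0 m)
C→D: 202.0 m  (cumulative 1271.0 m)
Total route length ≈ 1271 m.

1271 m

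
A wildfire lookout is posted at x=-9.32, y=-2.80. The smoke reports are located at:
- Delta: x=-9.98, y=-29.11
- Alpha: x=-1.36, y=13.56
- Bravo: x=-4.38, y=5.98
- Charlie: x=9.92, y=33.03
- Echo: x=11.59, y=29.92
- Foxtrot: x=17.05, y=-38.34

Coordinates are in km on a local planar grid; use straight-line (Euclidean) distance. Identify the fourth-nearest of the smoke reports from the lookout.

Distances from the lookout (x=-9.32, y=-2.80):
Bravo: 10.1 km
Alpha: 18.2 km
Delta: 26.3 km
Echo: 38.8 km
Charlie: 40.7 km
Foxtrot: 44.3 km
The fourth-nearest is Echo at 38.8 km.

Echo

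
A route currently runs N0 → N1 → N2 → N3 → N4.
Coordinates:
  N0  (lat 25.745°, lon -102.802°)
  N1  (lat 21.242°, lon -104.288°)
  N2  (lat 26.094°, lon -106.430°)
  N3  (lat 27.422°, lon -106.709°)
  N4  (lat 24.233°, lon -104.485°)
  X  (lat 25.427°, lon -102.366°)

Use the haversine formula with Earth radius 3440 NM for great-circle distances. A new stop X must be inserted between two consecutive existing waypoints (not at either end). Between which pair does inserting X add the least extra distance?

between N0 and N1

Added distance for inserting X between each consecutive pair:
N0–N1: 20.6 NM
N1–N2: 181.8 NM
N2–N3: 404.6 NM
N3–N4: 172.3 NM
Smallest added distance is 20.6 NM, inserting between N0 and N1.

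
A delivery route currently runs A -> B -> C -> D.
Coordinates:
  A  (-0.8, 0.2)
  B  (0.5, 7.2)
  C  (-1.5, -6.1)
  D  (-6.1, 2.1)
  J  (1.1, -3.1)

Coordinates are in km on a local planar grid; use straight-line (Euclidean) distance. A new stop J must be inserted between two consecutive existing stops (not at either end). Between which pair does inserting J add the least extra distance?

Added distance for inserting J between each consecutive pair:
A–B: 7.0 km
B–C: 0.8 km
C–D: 3.4 km
Smallest added distance is 0.8 km, inserting between B and C.

between B and C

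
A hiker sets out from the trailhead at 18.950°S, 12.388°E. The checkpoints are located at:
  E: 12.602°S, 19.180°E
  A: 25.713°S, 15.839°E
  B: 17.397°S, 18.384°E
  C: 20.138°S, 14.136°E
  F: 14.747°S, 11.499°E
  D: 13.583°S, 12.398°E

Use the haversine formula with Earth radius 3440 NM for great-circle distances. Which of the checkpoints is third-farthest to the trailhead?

Distance to each, sorted:
E: 546.9 NM
A: 448.9 NM
B: 354.5 NM
D: 322.2 NM
F: 257.5 NM
C: 121.9 NM
The third-farthest is B at 354.5 NM.

B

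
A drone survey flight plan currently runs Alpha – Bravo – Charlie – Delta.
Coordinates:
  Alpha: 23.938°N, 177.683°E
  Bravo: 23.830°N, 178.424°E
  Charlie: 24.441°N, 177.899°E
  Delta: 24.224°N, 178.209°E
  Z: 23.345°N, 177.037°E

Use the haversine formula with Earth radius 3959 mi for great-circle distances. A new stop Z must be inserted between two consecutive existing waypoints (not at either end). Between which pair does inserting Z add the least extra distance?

Added distance for inserting Z between each consecutive pair:
Alpha–Bravo: 104.5 mi
Bravo–Charlie: 133.6 mi
Charlie–Delta: 164.5 mi
Smallest added distance is 104.5 mi, inserting between Alpha and Bravo.

between Alpha and Bravo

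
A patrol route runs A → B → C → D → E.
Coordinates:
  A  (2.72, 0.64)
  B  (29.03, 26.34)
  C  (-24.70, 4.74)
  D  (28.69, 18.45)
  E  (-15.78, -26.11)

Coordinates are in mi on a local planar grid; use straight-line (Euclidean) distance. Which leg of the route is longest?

Leg distances:
A→B: 36.8 mi
B→C: 57.9 mi
C→D: 55.1 mi
D→E: 63.0 mi
The longest leg is D–E at 63.0 mi.

D–E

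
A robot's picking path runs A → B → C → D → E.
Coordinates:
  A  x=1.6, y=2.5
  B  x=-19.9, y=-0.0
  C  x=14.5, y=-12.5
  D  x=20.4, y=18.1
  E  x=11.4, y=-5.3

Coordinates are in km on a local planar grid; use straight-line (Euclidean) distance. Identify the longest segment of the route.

B–C

Leg distances:
A→B: 21.6 km
B→C: 36.6 km
C→D: 31.2 km
D→E: 25.1 km
The longest leg is B–C at 36.6 km.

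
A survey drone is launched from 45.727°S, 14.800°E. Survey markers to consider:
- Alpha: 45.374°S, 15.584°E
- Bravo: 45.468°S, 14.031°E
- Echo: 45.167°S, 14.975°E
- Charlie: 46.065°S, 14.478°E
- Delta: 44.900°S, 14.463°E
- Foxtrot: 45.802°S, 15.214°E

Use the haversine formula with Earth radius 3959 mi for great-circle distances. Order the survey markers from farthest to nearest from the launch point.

Distances from the launch point:
Delta 44.900°S, 14.463°E: 59.4 mi
Alpha 45.374°S, 15.584°E: 45.1 mi
Bravo 45.468°S, 14.031°E: 41.3 mi
Echo 45.167°S, 14.975°E: 39.6 mi
Charlie 46.065°S, 14.478°E: 28.0 mi
Foxtrot 45.802°S, 15.214°E: 20.6 mi

Delta, Alpha, Bravo, Echo, Charlie, Foxtrot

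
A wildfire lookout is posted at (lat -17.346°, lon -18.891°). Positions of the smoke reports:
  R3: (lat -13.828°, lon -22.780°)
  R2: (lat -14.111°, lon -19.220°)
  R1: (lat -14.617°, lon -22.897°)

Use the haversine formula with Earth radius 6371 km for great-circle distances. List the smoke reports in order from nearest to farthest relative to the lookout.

R2, R1, R3

Distance from the lookout at (lat -17.346°, lon -18.891°) to each:
R2 (lat -14.111°, lon -19.220°): 361.4 km
R1 (lat -14.617°, lon -22.897°): 524.8 km
R3 (lat -13.828°, lon -22.780°): 571.4 km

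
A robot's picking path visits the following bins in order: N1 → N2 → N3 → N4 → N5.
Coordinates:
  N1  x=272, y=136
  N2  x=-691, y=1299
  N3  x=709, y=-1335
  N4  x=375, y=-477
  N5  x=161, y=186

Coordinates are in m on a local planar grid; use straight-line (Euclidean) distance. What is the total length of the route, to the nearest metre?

Leg distances:
N1→N2: 1509.9 m  (cumulative 1509.9 m)
N2→N3: 2982.9 m  (cumulative 4492.9 m)
N3→N4: 920.7 m  (cumulative 5413.6 m)
N4→N5: 696.7 m  (cumulative 6110.3 m)
Total route length ≈ 6110 m.

6110 m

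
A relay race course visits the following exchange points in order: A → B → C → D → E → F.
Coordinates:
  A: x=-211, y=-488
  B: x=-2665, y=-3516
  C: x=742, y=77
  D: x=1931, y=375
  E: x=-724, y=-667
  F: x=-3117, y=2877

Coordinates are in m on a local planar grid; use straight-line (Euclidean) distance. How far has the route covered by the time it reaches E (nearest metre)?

Leg distances:
A→B: 3897.6 m  (cumulative 3897.6 m)
B→C: 4951.5 m  (cumulative 8849.0 m)
C→D: 1225.8 m  (cumulative 10074.8 m)
D→E: 2852.2 m  (cumulative 12927.0 m)
Cumulative distance at E ≈ 12927 m.

12927 m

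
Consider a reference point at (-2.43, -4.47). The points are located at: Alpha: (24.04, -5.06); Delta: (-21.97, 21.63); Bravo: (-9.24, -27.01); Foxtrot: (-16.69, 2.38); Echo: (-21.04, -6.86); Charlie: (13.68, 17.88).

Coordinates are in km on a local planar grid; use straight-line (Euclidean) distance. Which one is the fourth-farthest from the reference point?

Distance to each, sorted:
Delta: 32.6 km
Charlie: 27.6 km
Alpha: 26.5 km
Bravo: 23.5 km
Echo: 18.8 km
Foxtrot: 15.8 km
The fourth-farthest is Bravo at 23.5 km.

Bravo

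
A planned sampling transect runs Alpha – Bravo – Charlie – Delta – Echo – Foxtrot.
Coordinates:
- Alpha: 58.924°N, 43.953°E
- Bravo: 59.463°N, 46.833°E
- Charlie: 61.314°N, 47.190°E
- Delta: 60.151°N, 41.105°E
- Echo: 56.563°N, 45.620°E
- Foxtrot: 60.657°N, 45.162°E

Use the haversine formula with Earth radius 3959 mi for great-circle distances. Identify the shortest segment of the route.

Leg distances:
Alpha→Bravo: 108.5 mi
Bravo→Charlie: 128.5 mi
Charlie→Delta: 220.6 mi
Delta→Echo: 296.9 mi
Echo→Foxtrot: 283.4 mi
The shortest leg is Alpha–Bravo at 108.5 mi.

Alpha–Bravo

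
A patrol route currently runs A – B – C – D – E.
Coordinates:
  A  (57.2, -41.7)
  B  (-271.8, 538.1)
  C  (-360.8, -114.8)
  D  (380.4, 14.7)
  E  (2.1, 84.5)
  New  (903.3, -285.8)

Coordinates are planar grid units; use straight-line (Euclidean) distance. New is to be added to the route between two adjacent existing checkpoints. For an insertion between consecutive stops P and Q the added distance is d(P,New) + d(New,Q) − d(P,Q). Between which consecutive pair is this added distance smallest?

Added distance for inserting New between each consecutive pair:
A–B: 1649.1
B–C: 2051.8
C–D: 1126.3
D–E: 1192.7
Smallest added distance is 1126.3, inserting between C and D.

between C and D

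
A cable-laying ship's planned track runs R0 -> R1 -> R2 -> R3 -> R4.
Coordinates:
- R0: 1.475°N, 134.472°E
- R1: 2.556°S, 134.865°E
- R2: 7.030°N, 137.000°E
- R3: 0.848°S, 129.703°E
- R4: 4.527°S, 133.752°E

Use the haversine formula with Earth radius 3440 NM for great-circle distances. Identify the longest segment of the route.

Leg distances:
R0→R1: 243.2 NM
R1→R2: 589.6 NM
R2→R3: 644.0 NM
R3→R4: 328.2 NM
The longest leg is R2–R3 at 644.0 NM.

R2–R3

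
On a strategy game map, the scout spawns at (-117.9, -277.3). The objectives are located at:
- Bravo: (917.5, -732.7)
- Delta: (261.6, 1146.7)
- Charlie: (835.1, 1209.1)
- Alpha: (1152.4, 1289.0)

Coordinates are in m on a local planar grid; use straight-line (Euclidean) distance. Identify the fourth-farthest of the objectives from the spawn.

Distances from the spawn ((-117.9, -277.3)):
Alpha: 2016.7 m
Charlie: 1765.7 m
Delta: 1473.7 m
Bravo: 1131.1 m
The fourth-farthest is Bravo at 1131.1 m.

Bravo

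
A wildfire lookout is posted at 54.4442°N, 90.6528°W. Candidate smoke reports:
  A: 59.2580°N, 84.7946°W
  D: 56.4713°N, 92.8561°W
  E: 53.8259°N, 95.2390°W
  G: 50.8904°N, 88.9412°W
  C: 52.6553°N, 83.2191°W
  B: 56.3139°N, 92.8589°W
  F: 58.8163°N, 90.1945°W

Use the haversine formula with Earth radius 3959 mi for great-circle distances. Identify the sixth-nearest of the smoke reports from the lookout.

Distance to each, sorted:
B: 155.5 mi
D: 164.5 mi
E: 190.5 mi
G: 255.8 mi
F: 302.6 mi
C: 329.1 mi
A: 399.2 mi
The sixth-nearest is C at 329.1 mi.

C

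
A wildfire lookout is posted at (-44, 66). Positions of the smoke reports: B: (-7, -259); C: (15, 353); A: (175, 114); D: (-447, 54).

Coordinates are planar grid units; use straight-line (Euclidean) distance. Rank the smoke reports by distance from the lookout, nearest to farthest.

A, C, B, D

Distance from the lookout at (-44, 66) to each:
A (175, 114): 224.2
C (15, 353): 293.0
B (-7, -259): 327.1
D (-447, 54): 403.2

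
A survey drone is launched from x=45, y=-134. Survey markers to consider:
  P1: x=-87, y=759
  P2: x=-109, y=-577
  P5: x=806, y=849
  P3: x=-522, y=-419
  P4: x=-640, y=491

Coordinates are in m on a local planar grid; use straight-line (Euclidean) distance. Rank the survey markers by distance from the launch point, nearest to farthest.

Distances from the launch point:
P2 x=-109, y=-577: 469.0 m
P3 x=-522, y=-419: 634.6 m
P1 x=-87, y=759: 902.7 m
P4 x=-640, y=491: 927.3 m
P5 x=806, y=849: 1243.1 m

P2, P3, P1, P4, P5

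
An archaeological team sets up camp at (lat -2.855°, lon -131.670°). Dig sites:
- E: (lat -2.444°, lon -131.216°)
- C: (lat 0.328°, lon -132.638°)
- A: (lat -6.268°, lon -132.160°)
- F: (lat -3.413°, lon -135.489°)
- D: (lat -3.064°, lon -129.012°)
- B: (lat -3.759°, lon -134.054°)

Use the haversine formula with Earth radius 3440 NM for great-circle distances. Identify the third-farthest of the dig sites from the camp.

C

Distance to each, sorted:
F: 231.4 NM
A: 207.0 NM
C: 199.7 NM
D: 159.9 NM
B: 152.9 NM
E: 36.7 NM
The third-farthest is C at 199.7 NM.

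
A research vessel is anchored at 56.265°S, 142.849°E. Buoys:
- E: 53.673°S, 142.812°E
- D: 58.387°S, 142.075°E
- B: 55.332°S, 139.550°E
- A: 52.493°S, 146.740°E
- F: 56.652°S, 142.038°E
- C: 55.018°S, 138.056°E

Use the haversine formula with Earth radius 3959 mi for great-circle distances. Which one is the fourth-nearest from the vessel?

Distances from the vessel (56.265°S, 142.849°E):
F: 40.9 mi
B: 143.4 mi
D: 149.4 mi
E: 179.1 mi
C: 205.8 mi
A: 303.9 mi
The fourth-nearest is E at 179.1 mi.

E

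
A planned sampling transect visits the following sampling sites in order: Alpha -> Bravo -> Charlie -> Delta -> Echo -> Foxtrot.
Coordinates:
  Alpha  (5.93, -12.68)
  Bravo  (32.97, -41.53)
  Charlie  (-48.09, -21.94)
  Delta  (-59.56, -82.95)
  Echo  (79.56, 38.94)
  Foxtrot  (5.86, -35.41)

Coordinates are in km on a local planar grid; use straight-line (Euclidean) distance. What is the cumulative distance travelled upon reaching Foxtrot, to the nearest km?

475 km

Leg distances:
Alpha→Bravo: 39.5 km  (cumulative 39.5 km)
Bravo→Charlie: 83.4 km  (cumulative 122.9 km)
Charlie→Delta: 62.1 km  (cumulative 185.0 km)
Delta→Echo: 185.0 km  (cumulative 370.0 km)
Echo→Foxtrot: 104.7 km  (cumulative 474.7 km)
Cumulative distance at Foxtrot ≈ 475 km.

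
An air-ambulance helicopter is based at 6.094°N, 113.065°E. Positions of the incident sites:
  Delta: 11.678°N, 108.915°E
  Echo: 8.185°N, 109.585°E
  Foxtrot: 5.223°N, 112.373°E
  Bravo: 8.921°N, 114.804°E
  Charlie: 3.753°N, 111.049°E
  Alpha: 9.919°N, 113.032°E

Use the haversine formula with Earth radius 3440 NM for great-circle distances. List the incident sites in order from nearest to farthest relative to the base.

Distance from the base at 6.094°N, 113.065°E to each:
Foxtrot 5.223°N, 112.373°E: 66.7 NM
Charlie 3.753°N, 111.049°E: 185.2 NM
Bravo 8.921°N, 114.804°E: 198.8 NM
Alpha 9.919°N, 113.032°E: 229.7 NM
Echo 8.185°N, 109.585°E: 242.4 NM
Delta 11.678°N, 108.915°E: 415.9 NM

Foxtrot, Charlie, Bravo, Alpha, Echo, Delta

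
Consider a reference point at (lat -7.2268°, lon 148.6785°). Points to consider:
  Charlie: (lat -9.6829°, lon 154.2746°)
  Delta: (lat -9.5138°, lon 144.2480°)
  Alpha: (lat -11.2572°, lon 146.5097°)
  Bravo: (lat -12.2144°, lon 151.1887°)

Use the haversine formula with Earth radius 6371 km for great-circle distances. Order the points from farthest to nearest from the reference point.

Computing each great-circle distance from (lat -7.2268°, lon 148.6785°):
Charlie (lat -9.6829°, lon 154.2746°): 673.3 km
Bravo (lat -12.2144°, lon 151.1887°): 619.0 km
Delta (lat -9.5138°, lon 144.2480°): 549.7 km
Alpha (lat -11.2572°, lon 146.5097°): 507.4 km

Charlie, Bravo, Delta, Alpha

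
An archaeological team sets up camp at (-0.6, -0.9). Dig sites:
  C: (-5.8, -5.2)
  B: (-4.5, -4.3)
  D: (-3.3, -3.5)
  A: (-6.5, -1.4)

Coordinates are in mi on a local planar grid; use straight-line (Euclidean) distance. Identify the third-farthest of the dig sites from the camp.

B

Distance to each, sorted:
C: 6.7 mi
A: 5.9 mi
B: 5.2 mi
D: 3.7 mi
The third-farthest is B at 5.2 mi.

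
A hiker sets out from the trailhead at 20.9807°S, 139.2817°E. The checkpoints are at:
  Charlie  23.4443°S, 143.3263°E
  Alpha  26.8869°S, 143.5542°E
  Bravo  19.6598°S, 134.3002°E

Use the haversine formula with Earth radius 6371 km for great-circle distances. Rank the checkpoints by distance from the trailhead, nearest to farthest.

Charlie, Bravo, Alpha

Distance from the trailhead at 20.9807°S, 139.2817°E to each:
Charlie 23.4443°S, 143.3263°E: 498.3 km
Bravo 19.6598°S, 134.3002°E: 539.8 km
Alpha 26.8869°S, 143.5542°E: 787.1 km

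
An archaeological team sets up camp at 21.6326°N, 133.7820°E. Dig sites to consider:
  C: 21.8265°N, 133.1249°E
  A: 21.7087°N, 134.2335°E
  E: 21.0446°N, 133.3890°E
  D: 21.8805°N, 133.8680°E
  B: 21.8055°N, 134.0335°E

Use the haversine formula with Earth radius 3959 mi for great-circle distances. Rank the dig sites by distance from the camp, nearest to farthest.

Distance from the camp at 21.6326°N, 133.7820°E to each:
D 21.8805°N, 133.8680°E: 18.0 mi
B 21.8055°N, 134.0335°E: 20.1 mi
A 21.7087°N, 134.2335°E: 29.5 mi
C 21.8265°N, 133.1249°E: 44.3 mi
E 21.0446°N, 133.3890°E: 47.9 mi

D, B, A, C, E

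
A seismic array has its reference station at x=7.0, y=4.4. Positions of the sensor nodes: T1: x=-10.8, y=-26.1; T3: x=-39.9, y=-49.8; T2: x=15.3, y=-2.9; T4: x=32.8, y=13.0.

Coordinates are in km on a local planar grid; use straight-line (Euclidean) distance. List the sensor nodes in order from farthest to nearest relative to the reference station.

Distance from the reference station at x=7.0, y=4.4 to each:
T3 x=-39.9, y=-49.8: 71.7 km
T1 x=-10.8, y=-26.1: 35.3 km
T4 x=32.8, y=13.0: 27.2 km
T2 x=15.3, y=-2.9: 11.1 km

T3, T1, T4, T2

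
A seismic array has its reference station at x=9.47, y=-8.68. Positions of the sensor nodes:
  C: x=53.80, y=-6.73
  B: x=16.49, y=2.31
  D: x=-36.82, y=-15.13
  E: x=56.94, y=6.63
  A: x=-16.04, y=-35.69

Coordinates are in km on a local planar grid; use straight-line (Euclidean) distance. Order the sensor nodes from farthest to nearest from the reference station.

Distances from the reference station:
E x=56.94, y=6.63: 49.9 km
D x=-36.82, y=-15.13: 46.7 km
C x=53.80, y=-6.73: 44.4 km
A x=-16.04, y=-35.69: 37.2 km
B x=16.49, y=2.31: 13.0 km

E, D, C, A, B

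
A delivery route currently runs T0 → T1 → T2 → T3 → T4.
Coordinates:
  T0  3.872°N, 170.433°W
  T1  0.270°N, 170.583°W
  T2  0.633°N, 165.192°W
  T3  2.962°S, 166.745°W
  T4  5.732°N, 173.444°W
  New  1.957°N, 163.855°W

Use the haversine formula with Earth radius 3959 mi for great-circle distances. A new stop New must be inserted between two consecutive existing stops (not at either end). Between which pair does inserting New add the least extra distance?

Added distance for inserting New between each consecutive pair:
T0–T1: 702.9 mi
T1–T2: 235.8 mi
T2–T3: 253.6 mi
T3–T4: 346.7 mi
Smallest added distance is 235.8 mi, inserting between T1 and T2.

between T1 and T2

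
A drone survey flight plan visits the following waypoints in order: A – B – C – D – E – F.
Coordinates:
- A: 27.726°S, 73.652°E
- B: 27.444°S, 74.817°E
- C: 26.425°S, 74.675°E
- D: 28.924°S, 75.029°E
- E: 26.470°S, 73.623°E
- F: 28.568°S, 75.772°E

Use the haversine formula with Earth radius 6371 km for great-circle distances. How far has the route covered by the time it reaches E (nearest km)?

Leg distances:
A→B: 119.0 km  (cumulative 119.0 km)
B→C: 114.2 km  (cumulative 233.2 km)
C→D: 280.1 km  (cumulative 513.3 km)
D→E: 306.0 km  (cumulative 819.2 km)
Cumulative distance at E ≈ 819 km.

819 km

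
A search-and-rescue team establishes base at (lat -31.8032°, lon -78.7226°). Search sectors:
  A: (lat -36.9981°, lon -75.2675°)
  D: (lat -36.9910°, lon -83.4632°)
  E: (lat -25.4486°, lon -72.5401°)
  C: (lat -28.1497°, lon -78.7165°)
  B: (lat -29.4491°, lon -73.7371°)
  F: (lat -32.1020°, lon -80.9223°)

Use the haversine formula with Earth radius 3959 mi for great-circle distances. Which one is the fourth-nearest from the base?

Distance to each, sorted:
F: 130.6 mi
C: 252.4 mi
B: 338.1 mi
A: 409.4 mi
D: 448.8 mi
E: 577.1 mi
The fourth-nearest is A at 409.4 mi.

A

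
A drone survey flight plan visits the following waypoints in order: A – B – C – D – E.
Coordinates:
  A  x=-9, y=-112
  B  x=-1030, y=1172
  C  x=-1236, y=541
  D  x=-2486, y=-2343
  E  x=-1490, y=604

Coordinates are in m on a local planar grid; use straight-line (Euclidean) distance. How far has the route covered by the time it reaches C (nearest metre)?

2304 m

Leg distances:
A→B: 1640.5 m  (cumulative 1640.5 m)
B→C: 663.8 m  (cumulative 2304.2 m)
Cumulative distance at C ≈ 2304 m.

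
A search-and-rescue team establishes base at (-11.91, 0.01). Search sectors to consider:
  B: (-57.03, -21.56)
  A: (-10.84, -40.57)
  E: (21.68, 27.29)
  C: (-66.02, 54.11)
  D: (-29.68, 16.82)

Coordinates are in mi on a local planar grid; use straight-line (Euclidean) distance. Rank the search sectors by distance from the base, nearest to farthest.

Computing each straight-line distance from (-11.91, 0.01):
D (-29.68, 16.82): 24.5 mi
A (-10.84, -40.57): 40.6 mi
E (21.68, 27.29): 43.3 mi
B (-57.03, -21.56): 50.0 mi
C (-66.02, 54.11): 76.5 mi

D, A, E, B, C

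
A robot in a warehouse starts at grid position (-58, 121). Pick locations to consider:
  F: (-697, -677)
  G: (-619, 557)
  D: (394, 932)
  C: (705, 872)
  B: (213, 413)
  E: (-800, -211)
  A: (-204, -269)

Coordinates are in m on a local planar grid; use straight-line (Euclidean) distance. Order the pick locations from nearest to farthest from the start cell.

Computing each straight-line distance from (-58, 121):
B (213, 413): 398.4 m
A (-204, -269): 416.4 m
G (-619, 557): 710.5 m
E (-800, -211): 812.9 m
D (394, 932): 928.5 m
F (-697, -677): 1022.3 m
C (705, 872): 1070.6 m

B, A, G, E, D, F, C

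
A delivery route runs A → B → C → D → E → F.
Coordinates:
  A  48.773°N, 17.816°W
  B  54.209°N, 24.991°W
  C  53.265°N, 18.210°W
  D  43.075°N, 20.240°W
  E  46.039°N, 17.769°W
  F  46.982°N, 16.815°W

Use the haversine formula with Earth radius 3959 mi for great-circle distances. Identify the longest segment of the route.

Leg distances:
A→B: 485.7 mi
B→C: 284.6 mi
C→D: 710.2 mi
D→E: 238.2 mi
E→F: 79.4 mi
The longest leg is C–D at 710.2 mi.

C–D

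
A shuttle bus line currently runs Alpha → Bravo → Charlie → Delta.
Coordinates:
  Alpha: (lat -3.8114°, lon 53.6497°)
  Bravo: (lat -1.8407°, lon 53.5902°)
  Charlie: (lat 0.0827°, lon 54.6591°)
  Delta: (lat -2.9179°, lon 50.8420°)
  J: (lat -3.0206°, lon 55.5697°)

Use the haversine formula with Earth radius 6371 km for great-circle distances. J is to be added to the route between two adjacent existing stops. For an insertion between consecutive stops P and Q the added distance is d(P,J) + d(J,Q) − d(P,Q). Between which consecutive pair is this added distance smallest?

between Alpha and Bravo

Added distance for inserting J between each consecutive pair:
Alpha–Bravo: 267.4 km
Bravo–Charlie: 371.0 km
Charlie–Delta: 345.0 km
Smallest added distance is 267.4 km, inserting between Alpha and Bravo.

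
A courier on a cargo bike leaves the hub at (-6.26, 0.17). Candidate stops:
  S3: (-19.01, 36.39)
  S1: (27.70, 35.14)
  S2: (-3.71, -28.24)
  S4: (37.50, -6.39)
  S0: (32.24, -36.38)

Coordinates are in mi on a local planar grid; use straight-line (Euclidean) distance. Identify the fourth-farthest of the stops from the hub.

S3

Distances from the hub ((-6.26, 0.17)):
S0: 53.1 mi
S1: 48.7 mi
S4: 44.2 mi
S3: 38.4 mi
S2: 28.5 mi
The fourth-farthest is S3 at 38.4 mi.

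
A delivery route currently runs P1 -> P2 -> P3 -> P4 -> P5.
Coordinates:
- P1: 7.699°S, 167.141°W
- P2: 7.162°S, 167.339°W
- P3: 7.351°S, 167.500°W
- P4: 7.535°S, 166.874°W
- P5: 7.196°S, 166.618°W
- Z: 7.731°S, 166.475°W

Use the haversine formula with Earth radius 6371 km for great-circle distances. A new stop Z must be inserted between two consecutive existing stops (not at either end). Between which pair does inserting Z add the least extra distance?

Added distance for inserting Z between each consecutive pair:
P1–P2: 124.3 km
P2–P3: 207.5 km
P3–P4: 97.7 km
P4–P5: 63.5 km
Smallest added distance is 63.5 km, inserting between P4 and P5.

between P4 and P5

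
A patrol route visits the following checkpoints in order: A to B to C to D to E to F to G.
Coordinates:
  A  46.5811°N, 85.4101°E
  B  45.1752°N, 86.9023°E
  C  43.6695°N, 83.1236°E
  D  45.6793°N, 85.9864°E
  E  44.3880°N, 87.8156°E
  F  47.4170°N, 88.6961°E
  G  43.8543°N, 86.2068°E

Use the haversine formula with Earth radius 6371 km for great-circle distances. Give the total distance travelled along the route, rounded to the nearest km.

1844 km

Leg distances:
A→B: 194.4 km  (cumulative 194.4 km)
B→C: 343.6 km  (cumulative 537.9 km)
C→D: 318.1 km  (cumulative 856.0 km)
D→E: 203.2 km  (cumulative 1059.2 km)
E→F: 343.6 km  (cumulative 1402.8 km)
F→G: 440.8 km  (cumulative 1843.6 km)
Total route length ≈ 1844 km.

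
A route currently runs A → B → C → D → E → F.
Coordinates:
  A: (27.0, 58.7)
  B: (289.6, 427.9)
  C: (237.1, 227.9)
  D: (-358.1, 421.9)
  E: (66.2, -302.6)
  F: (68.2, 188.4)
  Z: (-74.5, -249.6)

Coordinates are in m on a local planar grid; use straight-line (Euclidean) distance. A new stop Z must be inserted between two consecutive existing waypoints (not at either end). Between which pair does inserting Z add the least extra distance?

Added distance for inserting Z between each consecutive pair:
A–B: 640.7 m
B–C: 1132.5 m
C–D: 673.1 m
D–E: 39.7 m
E–F: 120.0 m
Smallest added distance is 39.7 m, inserting between D and E.

between D and E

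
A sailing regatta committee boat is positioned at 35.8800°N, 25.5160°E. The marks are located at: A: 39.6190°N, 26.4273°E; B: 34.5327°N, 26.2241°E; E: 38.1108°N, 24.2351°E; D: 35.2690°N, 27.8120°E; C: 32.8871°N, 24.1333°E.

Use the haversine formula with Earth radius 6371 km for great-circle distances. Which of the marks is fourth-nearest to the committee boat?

Distances from the committee boat (35.8800°N, 25.5160°E):
B: 163.0 km
D: 218.5 km
E: 272.9 km
C: 356.2 km
A: 423.4 km
The fourth-nearest is C at 356.2 km.

C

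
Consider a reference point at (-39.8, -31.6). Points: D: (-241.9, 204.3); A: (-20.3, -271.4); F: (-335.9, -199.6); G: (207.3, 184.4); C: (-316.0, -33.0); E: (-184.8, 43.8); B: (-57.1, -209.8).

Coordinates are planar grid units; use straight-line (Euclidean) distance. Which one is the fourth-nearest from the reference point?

Distances from the reference point ((-39.8, -31.6)):
E: 163.4
B: 179.0
A: 240.6
C: 276.2
D: 310.6
G: 328.2
F: 340.4
The fourth-nearest is C at 276.2.

C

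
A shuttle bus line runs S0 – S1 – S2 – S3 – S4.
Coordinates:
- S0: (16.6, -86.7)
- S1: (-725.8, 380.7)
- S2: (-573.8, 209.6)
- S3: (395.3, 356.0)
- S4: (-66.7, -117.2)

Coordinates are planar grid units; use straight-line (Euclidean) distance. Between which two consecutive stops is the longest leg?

S2–S3

Leg distances:
S0→S1: 877.3
S1→S2: 228.9
S2→S3: 980.1
S3→S4: 661.3
The longest leg is S2–S3 at 980.1.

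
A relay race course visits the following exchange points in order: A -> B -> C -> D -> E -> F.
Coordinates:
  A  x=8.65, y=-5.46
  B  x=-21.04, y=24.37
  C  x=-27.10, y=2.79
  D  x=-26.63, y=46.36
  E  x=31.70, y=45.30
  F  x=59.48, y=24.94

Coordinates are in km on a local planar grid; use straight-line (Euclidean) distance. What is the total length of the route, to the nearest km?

Leg distances:
A→B: 42.1 km  (cumulative 42.1 km)
B→C: 22.4 km  (cumulative 64.5 km)
C→D: 43.6 km  (cumulative 108.1 km)
D→E: 58.3 km  (cumulative 166.4 km)
E→F: 34.4 km  (cumulative 200.9 km)
Total route length ≈ 201 km.

201 km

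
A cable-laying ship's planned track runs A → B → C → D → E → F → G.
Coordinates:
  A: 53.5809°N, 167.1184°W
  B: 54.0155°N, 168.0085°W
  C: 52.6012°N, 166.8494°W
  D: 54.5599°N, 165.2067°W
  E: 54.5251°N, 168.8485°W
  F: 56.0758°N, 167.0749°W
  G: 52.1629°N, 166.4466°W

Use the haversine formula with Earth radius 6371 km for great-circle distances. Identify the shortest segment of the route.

A–B

Leg distances:
A→B: 75.8 km
B→C: 175.1 km
C→D: 243.3 km
D→E: 234.9 km
E→F: 205.7 km
F→G: 437.0 km
The shortest leg is A–B at 75.8 km.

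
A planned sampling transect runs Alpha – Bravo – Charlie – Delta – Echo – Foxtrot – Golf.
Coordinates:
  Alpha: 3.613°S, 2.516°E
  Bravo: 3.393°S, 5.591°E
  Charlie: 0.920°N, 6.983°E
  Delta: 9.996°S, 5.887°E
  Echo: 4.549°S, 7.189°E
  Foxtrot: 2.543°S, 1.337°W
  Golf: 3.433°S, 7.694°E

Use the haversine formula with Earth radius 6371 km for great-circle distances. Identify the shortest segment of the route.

Leg distances:
Alpha→Bravo: 342.2 km
Bravo→Charlie: 503.9 km
Charlie→Delta: 1219.8 km
Delta→Echo: 622.5 km
Echo→Foxtrot: 972.1 km
Foxtrot→Golf: 1007.7 km
The shortest leg is Alpha–Bravo at 342.2 km.

Alpha–Bravo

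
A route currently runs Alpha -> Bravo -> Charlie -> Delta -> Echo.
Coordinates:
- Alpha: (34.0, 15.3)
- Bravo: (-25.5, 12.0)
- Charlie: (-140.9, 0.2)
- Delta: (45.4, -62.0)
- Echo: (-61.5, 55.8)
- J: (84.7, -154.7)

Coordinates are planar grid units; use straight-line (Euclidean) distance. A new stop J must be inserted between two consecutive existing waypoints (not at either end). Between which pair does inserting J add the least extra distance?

between Charlie and Delta

Added distance for inserting J between each consecutive pair:
Alpha–Bravo: 317.6
Bravo–Charlie: 357.5
Charlie–Delta: 177.9
Delta–Echo: 197.9
Smallest added distance is 177.9, inserting between Charlie and Delta.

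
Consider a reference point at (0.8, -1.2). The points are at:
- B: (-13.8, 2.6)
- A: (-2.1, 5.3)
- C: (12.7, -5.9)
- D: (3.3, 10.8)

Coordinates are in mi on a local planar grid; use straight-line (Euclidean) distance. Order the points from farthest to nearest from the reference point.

Distances from the reference point:
B (-13.8, 2.6): 15.1 mi
C (12.7, -5.9): 12.8 mi
D (3.3, 10.8): 12.3 mi
A (-2.1, 5.3): 7.1 mi

B, C, D, A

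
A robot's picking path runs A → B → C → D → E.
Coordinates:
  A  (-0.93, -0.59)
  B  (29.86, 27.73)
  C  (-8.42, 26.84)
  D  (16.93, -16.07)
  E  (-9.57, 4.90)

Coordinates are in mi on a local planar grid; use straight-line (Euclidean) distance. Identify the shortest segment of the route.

Leg distances:
A→B: 41.8 mi
B→C: 38.3 mi
C→D: 49.8 mi
D→E: 33.8 mi
The shortest leg is D–E at 33.8 mi.

D–E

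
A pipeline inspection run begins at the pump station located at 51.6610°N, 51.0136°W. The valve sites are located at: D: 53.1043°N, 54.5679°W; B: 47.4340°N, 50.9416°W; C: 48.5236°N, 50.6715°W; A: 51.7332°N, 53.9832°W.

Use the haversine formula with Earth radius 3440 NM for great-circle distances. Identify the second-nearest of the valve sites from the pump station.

Distance to each, sorted:
A: 110.6 NM
D: 156.4 NM
C: 188.8 NM
B: 253.8 NM
The second-nearest is D at 156.4 NM.

D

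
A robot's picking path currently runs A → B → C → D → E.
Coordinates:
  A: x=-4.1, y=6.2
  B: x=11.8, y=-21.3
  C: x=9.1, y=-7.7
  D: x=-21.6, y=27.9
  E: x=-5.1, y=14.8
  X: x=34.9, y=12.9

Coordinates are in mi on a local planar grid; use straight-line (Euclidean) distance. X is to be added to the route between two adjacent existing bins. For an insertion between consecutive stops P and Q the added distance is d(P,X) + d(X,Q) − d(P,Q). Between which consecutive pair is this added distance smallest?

between C and D

Added distance for inserting X between each consecutive pair:
A–B: 49.1 mi
B–C: 60.4 mi
C–D: 44.5 mi
D–E: 77.4 mi
Smallest added distance is 44.5 mi, inserting between C and D.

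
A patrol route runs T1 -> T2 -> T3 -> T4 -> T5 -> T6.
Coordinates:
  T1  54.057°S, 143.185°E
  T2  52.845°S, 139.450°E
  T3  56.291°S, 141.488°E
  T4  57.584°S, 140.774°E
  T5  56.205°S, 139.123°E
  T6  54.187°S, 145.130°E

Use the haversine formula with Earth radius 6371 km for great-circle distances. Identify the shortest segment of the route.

Leg distances:
T1→T2: 281.6 km
T2→T3: 405.0 km
T3→T4: 150.2 km
T4→T5: 183.2 km
T5→T6: 442.2 km
The shortest leg is T3–T4 at 150.2 km.

T3–T4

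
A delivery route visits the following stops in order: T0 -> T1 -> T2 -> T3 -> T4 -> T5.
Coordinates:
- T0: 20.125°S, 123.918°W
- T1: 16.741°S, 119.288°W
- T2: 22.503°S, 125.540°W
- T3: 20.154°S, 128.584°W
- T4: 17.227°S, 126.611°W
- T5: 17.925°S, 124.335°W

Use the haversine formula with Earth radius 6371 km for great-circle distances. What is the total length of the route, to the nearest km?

2581 km

Leg distances:
T0→T1: 616.5 km  (cumulative 616.5 km)
T1→T2: 915.8 km  (cumulative 1532.3 km)
T2→T3: 409.4 km  (cumulative 1941.7 km)
T3→T4: 386.1 km  (cumulative 2327.8 km)
T4→T5: 253.4 km  (cumulative 2581.3 km)
Total route length ≈ 2581 km.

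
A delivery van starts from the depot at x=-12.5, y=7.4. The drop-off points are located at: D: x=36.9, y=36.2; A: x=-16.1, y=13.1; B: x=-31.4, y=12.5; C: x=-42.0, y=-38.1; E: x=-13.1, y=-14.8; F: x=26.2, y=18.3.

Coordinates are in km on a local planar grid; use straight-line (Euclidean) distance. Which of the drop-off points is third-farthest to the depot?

Distances from the depot (x=-12.5, y=7.4):
D: 57.2 km
C: 54.2 km
F: 40.2 km
E: 22.2 km
B: 19.6 km
A: 6.7 km
The third-farthest is F at 40.2 km.

F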